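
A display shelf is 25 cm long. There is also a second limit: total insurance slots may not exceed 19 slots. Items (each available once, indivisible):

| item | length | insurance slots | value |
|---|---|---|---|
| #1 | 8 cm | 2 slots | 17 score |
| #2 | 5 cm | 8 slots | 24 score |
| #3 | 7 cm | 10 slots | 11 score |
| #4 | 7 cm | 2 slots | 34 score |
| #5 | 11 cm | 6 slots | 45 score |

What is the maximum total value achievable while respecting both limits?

103 score

Feasible sets respecting both limits:
- #2+#4+#5: length 23, insurance slots 16, value 103
- #3+#4+#5: length 25, insurance slots 18, value 90
- #1+#2+#5: length 24, insurance slots 16, value 86
- #4+#5: length 18, insurance slots 8, value 79
Best: 103 score.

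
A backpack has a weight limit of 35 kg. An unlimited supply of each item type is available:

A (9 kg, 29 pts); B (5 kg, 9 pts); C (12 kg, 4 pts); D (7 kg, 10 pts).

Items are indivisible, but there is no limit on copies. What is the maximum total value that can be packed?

97 pts

Best value-per-unit is A at 29/9; filling with it alone gives 3×29 = 87.
Optimal mix: 3×A + 1×D → weight 34, value 97.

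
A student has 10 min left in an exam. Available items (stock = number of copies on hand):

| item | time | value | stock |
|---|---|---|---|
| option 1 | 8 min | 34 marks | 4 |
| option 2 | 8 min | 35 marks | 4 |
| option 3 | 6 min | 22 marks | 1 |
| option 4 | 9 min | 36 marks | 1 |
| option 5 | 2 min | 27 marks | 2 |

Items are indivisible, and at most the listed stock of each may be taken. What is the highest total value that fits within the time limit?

Best selections within time 10 and stock limits:
- 1×option 3 + 2×option 5: time 10, value 76
- 1×option 2 + 1×option 5: time 10, value 62
- 1×option 1 + 1×option 5: time 10, value 61
Best: 76 marks.

76 marks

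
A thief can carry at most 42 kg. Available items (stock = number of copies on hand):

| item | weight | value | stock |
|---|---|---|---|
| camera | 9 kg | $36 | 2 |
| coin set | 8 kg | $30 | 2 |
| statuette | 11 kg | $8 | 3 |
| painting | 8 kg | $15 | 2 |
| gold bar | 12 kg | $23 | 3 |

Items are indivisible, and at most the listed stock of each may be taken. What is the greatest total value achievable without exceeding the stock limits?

$147

Top feasible selections:
- 2×camera + 2×coin set + 1×painting: weight 42, value 147
- 2×camera + 2×coin set: weight 34, value 132
Best: $147.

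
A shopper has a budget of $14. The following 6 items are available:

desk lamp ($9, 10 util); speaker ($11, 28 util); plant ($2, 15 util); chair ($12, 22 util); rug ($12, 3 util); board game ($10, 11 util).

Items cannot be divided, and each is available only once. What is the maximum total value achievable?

43 util

Check high-value combinations within $14:
- speaker+plant: cost 11+2=13, value 28+15=43
- plant+chair: cost 2+12=14, value 15+22=37
- speaker: cost 11, value 28
Best: 43 util.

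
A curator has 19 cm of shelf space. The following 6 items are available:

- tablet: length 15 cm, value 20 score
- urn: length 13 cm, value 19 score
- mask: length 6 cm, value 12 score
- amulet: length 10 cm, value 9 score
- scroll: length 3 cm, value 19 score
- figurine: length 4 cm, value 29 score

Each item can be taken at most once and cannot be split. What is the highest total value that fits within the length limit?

This is a 0/1 knapsack; check combinations near the capacity.
- mask+scroll+figurine: length 6+3+4=13, value 12+19+29=60
- amulet+scroll+figurine: length 10+3+4=17, value 9+19+29=57
- tablet+figurine: length 15+4=19, value 20+29=49
Best: 60 score.

60 score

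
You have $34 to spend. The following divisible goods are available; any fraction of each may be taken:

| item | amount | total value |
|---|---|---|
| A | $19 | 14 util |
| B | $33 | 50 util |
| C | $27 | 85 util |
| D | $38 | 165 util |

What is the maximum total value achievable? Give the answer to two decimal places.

147.63

Take in order of value per unit:
- D (165/38 per unit): 34 of 38 → value 34×165/38 = 147.6316, running total 147.63
Total 147.63.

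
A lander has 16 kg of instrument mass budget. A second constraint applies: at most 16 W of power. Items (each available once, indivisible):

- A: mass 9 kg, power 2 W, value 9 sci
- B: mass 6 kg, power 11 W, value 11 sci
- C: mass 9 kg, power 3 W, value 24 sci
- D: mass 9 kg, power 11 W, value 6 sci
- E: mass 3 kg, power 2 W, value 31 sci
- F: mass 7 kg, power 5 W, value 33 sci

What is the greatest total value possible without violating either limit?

Feasible sets respecting both limits:
- E+F: mass 10, power 7, value 64
- C+F: mass 16, power 8, value 57
- C+E: mass 12, power 5, value 55
Best: 64 sci.

64 sci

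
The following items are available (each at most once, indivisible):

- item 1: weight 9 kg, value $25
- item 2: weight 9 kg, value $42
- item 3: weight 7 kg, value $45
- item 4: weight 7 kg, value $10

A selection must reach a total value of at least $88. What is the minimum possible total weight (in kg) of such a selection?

Subsets with value ≥ 88, sorted by total weight:
- item 2+item 3+item 4: weight 23, value 97
- item 1+item 2+item 3: weight 25, value 112
- item 1+item 2+item 3+item 4: weight 32, value 122
Minimum weight: 23 kg.

23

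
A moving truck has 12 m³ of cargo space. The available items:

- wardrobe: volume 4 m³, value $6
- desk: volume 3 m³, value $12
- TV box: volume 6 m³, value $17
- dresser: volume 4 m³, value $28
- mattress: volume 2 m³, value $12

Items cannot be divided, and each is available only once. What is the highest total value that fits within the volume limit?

$57

Check high-value combinations within 12 m³:
- TV box+dresser+mattress: volume 6+4+2=12, value 17+28+12=57
- desk+dresser+mattress: volume 3+4+2=9, value 12+28+12=52
- wardrobe+dresser+mattress: volume 4+4+2=10, value 6+28+12=46
- wardrobe+desk+dresser: volume 4+3+4=11, value 6+12+28=46
Best: $57.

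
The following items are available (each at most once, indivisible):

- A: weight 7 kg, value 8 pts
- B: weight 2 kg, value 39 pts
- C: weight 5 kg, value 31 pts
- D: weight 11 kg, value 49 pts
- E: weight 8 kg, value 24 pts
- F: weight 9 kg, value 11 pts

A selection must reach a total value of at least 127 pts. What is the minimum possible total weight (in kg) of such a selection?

25

Subsets with value ≥ 127, sorted by total weight:
- A+B+C+D: weight 25, value 127
- B+C+D+E: weight 26, value 143
Minimum weight: 25 kg.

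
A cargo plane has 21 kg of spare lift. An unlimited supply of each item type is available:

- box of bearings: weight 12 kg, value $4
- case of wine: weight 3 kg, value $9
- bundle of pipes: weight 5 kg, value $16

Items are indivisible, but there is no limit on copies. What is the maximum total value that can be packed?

$66

Best value-per-unit is bundle of pipes at 16/5; filling with it alone gives 4×16 = 64.
Optimal mix: 2×case of wine + 3×bundle of pipes → weight 21, value 66.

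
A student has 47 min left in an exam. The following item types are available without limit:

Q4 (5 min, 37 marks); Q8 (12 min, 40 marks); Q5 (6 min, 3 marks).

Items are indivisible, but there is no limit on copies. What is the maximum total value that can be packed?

Best value-per-unit is Q4 at 37/5, and filling with it alone uses time 9×5=45. No mix of the others beats 9×37 = 333.

333 marks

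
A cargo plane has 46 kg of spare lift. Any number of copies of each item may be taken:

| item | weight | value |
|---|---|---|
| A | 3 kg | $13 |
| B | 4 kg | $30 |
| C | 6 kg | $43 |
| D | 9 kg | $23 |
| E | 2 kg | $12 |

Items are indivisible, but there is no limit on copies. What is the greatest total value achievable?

$343

Best value-per-unit is B at 30/4; filling with it alone gives 11×30 = 330.
Optimal mix: 10×B + 1×C → weight 46, value 343.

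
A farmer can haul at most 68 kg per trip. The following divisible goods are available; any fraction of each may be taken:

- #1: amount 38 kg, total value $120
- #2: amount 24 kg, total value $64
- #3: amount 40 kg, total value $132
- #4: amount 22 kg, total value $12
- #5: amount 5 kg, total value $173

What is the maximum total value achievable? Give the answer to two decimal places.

Take in order of value per unit:
- #5 (173/5 per unit): all 5 → value 173, running total 173.00
- #3 (132/40 per unit): all 40 → value 132, running total 305.00
- #1 (120/38 per unit): 23 of 38 → value 23×120/38 = 72.6316, running total 377.63
Total 377.63.

377.63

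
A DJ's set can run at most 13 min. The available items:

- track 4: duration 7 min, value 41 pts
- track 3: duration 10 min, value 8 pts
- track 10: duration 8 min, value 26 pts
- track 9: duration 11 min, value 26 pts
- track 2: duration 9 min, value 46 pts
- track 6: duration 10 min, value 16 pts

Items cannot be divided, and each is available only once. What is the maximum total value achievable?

Check high-value combinations within 13 min:
- track 2: duration 9, value 46
- track 4: duration 7, value 41
- track 10: duration 8, value 26
- track 9: duration 11, value 26
Best: 46 pts.

46 pts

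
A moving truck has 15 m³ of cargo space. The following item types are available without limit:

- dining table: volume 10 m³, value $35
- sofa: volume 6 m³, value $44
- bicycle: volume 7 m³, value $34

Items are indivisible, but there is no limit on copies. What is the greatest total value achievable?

$88

Best value-per-unit is sofa at 44/6, and filling with it alone uses volume 2×6=12. No mix of the others beats 2×44 = 88.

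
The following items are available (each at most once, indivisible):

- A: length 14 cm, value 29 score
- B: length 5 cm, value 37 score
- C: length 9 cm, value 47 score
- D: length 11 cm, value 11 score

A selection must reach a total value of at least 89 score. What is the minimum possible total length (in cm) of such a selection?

25

Subsets with value ≥ 89, sorted by total length:
- B+C+D: length 25, value 95
- A+B+C: length 28, value 113
Minimum length: 25 cm.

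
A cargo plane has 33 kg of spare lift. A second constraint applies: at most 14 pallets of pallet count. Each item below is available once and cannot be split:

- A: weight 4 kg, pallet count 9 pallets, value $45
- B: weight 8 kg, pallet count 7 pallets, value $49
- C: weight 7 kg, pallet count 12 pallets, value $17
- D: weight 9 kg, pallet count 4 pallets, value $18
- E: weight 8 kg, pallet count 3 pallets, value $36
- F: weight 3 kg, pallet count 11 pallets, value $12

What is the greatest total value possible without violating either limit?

Feasible sets respecting both limits:
- B+D+E: weight 25, pallet count 14, value 103
- B+E: weight 16, pallet count 10, value 85
- A+E: weight 12, pallet count 12, value 81
Best: $103.

$103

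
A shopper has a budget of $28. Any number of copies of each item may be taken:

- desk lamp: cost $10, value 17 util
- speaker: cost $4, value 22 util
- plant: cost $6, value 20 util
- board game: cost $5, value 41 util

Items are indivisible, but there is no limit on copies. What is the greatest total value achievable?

208 util

Best value-per-unit is board game at 41/5; filling with it alone gives 5×41 = 205.
Optimal mix: 2×speaker + 4×board game → cost 28, value 208.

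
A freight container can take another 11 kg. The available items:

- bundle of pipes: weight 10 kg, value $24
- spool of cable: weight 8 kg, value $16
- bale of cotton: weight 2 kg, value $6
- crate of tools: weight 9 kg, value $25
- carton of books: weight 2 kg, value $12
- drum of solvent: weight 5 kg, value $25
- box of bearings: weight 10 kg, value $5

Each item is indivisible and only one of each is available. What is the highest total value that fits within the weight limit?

$43

This is a 0/1 knapsack; check combinations near the capacity.
- bale of cotton+carton of books+drum of solvent: weight 2+2+5=9, value 6+12+25=43
- carton of books+drum of solvent: weight 2+5=7, value 12+25=37
- crate of tools+carton of books: weight 9+2=11, value 25+12=37
Best: $43.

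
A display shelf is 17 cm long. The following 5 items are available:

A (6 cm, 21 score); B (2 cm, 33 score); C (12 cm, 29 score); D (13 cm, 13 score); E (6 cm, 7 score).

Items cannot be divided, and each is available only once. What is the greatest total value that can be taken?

62 score

Check high-value combinations within 17 cm:
- B+C: length 2+12=14, value 33+29=62
- A+B+E: length 6+2+6=14, value 21+33+7=61
- A+B: length 6+2=8, value 21+33=54
- B+D: length 2+13=15, value 33+13=46
- B+E: length 2+6=8, value 33+7=40
Best: 62 score.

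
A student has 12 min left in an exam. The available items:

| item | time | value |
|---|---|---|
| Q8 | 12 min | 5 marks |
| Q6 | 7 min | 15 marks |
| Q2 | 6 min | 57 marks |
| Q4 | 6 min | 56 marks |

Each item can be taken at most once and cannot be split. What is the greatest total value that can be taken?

Check high-value combinations within 12 min:
- Q2+Q4: time 6+6=12, value 57+56=113
- Q2: time 6, value 57
- Q4: time 6, value 56
- Q6: time 7, value 15
Best: 113 marks.

113 marks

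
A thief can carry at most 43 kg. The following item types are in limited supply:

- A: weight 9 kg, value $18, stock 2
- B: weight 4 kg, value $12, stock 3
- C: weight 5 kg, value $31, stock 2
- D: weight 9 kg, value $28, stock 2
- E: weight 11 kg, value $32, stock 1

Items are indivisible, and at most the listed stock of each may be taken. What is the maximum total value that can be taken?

$162

Top feasible selections:
- 1×B + 2×C + 2×D + 1×E: weight 43, value 162
- 3×B + 2×C + 1×D + 1×E: weight 42, value 158
- 3×B + 2×C + 2×D: weight 40, value 154
- 1×A + 1×B + 2×C + 1×D + 1×E: weight 43, value 152
Best: $162.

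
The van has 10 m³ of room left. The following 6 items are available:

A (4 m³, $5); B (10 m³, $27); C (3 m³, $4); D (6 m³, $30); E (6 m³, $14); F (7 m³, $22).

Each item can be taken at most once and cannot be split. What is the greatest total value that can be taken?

This is a 0/1 knapsack; check combinations near the capacity.
- A+D: volume 4+6=10, value 5+30=35
- C+D: volume 3+6=9, value 4+30=34
- D: volume 6, value 30
- B: volume 10, value 27
Best: $35.

$35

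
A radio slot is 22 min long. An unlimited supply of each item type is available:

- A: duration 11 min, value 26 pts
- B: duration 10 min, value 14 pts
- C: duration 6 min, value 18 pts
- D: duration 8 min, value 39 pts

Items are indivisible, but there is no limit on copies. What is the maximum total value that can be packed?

Best value-per-unit is D at 39/8; filling with it alone gives 2×39 = 78.
Optimal mix: 1×C + 2×D → duration 22, value 96.

96 pts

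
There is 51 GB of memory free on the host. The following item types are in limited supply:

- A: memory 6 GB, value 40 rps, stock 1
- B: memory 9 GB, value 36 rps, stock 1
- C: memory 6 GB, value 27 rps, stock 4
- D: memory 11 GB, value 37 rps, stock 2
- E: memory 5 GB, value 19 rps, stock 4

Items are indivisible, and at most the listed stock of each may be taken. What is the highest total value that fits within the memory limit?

Best selections within memory 51 and stock limits:
- 1×A + 4×C + 4×E: memory 50, value 224
- 1×A + 4×C + 1×D + 2×E: memory 51, value 223
- 1×A + 1×B + 4×C + 2×E: memory 49, value 222
Best: 224 rps.

224 rps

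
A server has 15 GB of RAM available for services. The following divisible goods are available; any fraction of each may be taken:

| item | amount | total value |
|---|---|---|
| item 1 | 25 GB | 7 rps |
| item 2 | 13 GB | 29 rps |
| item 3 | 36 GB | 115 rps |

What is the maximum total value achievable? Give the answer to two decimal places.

47.92

Take in order of value per unit:
- item 3 (115/36 per unit): 15 of 36 → value 15×115/36 = 47.9167, running total 47.92
Total 47.92.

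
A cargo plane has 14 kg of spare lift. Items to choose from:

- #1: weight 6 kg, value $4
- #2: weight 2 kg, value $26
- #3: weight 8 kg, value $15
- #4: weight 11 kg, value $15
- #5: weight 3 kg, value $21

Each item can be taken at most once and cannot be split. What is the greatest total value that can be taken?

Check high-value combinations within 14 kg:
- #2+#3+#5: weight 2+8+3=13, value 26+15+21=62
- #1+#2+#5: weight 6+2+3=11, value 4+26+21=51
- #2+#5: weight 2+3=5, value 26+21=47
Best: $62.

$62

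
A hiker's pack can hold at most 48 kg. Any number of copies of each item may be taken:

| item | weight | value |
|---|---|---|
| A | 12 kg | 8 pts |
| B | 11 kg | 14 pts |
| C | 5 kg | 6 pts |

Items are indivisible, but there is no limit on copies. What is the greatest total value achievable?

60 pts

Best value-per-unit is B at 14/11; filling with it alone gives 4×14 = 56.
Optimal mix: 3×B + 3×C → weight 48, value 60.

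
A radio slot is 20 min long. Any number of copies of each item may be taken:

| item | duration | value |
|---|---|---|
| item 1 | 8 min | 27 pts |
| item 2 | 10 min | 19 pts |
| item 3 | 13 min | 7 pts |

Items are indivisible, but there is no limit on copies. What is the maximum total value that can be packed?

Best value-per-unit is item 1 at 27/8, and filling with it alone uses duration 2×8=16. No mix of the others beats 2×27 = 54.

54 pts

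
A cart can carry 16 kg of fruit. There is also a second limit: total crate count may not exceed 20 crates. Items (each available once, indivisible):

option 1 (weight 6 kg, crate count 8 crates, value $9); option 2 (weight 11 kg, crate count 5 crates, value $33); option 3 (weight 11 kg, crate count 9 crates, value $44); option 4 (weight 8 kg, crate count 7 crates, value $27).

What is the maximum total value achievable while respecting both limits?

Feasible sets respecting both limits:
- option 3: weight 11, crate count 9, value 44
- option 1+option 4: weight 14, crate count 15, value 36
- option 2: weight 11, crate count 5, value 33
Best: $44.

$44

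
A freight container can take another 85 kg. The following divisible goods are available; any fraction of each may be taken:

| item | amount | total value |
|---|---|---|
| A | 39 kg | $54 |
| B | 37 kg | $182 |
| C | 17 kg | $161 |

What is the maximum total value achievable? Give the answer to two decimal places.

385.92

Take in order of value per unit:
- C (161/17 per unit): all 17 → value 161, running total 161.00
- B (182/37 per unit): all 37 → value 182, running total 343.00
- A (54/39 per unit): 31 of 39 → value 31×54/39 = 42.9231, running total 385.92
Total 385.92.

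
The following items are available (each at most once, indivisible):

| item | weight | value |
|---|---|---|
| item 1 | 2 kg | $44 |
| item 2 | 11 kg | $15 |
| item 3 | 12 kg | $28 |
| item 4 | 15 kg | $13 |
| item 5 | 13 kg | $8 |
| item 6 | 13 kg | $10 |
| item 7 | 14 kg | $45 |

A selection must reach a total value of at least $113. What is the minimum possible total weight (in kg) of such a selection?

Subsets with value ≥ 113, sorted by total weight:
- item 1+item 3+item 7: weight 28, value 117
- item 1+item 2+item 3+item 7: weight 39, value 132
- item 1+item 2+item 6+item 7: weight 40, value 114
Minimum weight: 28 kg.

28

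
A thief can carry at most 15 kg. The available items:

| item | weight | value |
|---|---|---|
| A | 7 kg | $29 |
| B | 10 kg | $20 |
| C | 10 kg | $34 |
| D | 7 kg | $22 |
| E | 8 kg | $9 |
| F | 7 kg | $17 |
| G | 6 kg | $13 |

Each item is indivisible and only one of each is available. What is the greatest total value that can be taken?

$51

This is a 0/1 knapsack; check combinations near the capacity.
- A+D: weight 7+7=14, value 29+22=51
- A+F: weight 7+7=14, value 29+17=46
- A+G: weight 7+6=13, value 29+13=42
Best: $51.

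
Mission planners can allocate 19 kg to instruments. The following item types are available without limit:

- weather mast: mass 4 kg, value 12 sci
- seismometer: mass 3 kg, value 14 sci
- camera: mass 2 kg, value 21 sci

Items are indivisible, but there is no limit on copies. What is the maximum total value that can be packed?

Best value-per-unit is camera at 21/2, and filling with it alone uses mass 9×2=18. No mix of the others beats 9×21 = 189.

189 sci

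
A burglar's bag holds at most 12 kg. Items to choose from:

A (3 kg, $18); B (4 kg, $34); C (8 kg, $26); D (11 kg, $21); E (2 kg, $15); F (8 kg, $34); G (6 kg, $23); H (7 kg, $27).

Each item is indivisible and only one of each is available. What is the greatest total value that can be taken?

$72

Check high-value combinations within 12 kg:
- B+E+G: weight 4+2+6=12, value 34+15+23=72
- B+F: weight 4+8=12, value 34+34=68
- A+B+E: weight 3+4+2=9, value 18+34+15=67
- B+H: weight 4+7=11, value 34+27=61
Best: $72.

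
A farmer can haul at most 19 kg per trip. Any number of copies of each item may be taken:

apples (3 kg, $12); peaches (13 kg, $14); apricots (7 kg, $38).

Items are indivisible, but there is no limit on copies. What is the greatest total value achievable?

$88

Best value-per-unit is apricots at 38/7; filling with it alone gives 2×38 = 76.
Optimal mix: 1×apples + 2×apricots → weight 17, value 88.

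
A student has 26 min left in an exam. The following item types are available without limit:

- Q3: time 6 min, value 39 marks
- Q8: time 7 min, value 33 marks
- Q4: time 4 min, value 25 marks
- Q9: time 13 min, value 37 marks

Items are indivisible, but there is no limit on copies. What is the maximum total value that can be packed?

Best value-per-unit is Q3 at 39/6; filling with it alone gives 4×39 = 156.
Optimal mix: 3×Q3 + 2×Q4 → time 26, value 167.

167 marks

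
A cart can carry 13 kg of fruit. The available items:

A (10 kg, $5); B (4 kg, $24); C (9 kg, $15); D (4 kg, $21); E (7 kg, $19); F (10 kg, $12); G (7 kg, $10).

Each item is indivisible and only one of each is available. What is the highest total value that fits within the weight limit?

Check high-value combinations within 13 kg:
- B+D: weight 4+4=8, value 24+21=45
- B+E: weight 4+7=11, value 24+19=43
- D+E: weight 4+7=11, value 21+19=40
Best: $45.

$45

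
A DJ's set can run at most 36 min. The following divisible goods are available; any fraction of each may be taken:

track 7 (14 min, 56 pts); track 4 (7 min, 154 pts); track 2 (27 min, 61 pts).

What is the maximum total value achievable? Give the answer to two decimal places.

243.89

Take in order of value per unit:
- track 4 (154/7 per unit): all 7 → value 154, running total 154.00
- track 7 (56/14 per unit): all 14 → value 56, running total 210.00
- track 2 (61/27 per unit): 15 of 27 → value 15×61/27 = 33.8889, running total 243.89
Total 243.89.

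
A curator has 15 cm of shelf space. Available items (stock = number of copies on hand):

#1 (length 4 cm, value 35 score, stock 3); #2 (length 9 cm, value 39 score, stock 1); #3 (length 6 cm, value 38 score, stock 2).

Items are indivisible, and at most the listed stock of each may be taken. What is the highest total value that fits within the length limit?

108 score

Best selections within length 15 and stock limits:
- 2×#1 + 1×#3: length 14, value 108
- 3×#1: length 12, value 105
Best: 108 score.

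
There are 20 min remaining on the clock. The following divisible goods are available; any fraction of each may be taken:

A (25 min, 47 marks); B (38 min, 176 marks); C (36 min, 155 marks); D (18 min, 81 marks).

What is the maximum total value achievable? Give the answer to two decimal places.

Take in order of value per unit:
- B (176/38 per unit): 20 of 38 → value 20×176/38 = 92.6316, running total 92.63
Total 92.63.

92.63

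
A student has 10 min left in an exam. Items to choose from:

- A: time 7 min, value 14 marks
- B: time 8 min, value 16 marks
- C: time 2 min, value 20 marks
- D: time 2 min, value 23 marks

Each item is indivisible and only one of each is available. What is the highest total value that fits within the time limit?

43 marks

Check high-value combinations within 10 min:
- C+D: time 2+2=4, value 20+23=43
- B+D: time 8+2=10, value 16+23=39
- A+D: time 7+2=9, value 14+23=37
- B+C: time 8+2=10, value 16+20=36
Best: 43 marks.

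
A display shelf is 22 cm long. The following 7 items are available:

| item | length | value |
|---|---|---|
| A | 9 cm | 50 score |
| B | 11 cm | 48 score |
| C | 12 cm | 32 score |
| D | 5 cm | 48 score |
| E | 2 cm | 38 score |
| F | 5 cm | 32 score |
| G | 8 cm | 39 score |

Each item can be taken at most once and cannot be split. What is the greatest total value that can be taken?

Check high-value combinations within 22 cm:
- A+D+E+F: length 9+5+2+5=21, value 50+48+38+32=168
- D+E+F+G: length 5+2+5+8=20, value 48+38+32+39=157
- A+D+G: length 9+5+8=22, value 50+48+39=137
- A+D+E: length 9+5+2=16, value 50+48+38=136
- A+B+E: length 9+11+2=22, value 50+48+38=136
Best: 168 score.

168 score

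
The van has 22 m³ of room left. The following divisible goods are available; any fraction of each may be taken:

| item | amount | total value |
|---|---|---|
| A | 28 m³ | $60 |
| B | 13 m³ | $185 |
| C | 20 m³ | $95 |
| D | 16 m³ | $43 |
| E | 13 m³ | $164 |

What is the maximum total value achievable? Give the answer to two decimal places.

Take in order of value per unit:
- B (185/13 per unit): all 13 → value 185, running total 185.00
- E (164/13 per unit): 9 of 13 → value 9×164/13 = 113.5385, running total 298.54
Total 298.54.

298.54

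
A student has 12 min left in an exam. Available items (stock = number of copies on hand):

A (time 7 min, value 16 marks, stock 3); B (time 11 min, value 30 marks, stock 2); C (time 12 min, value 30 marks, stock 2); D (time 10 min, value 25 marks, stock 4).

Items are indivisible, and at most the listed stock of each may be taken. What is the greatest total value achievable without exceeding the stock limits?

Best selections within time 12 and stock limits:
- 1×B: time 11, value 30
- 1×C: time 12, value 30
Best: 30 marks.

30 marks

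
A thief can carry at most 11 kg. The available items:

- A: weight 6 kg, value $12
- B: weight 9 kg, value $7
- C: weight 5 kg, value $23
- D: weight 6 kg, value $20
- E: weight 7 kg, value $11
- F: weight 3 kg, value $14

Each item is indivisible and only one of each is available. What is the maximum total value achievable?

This is a 0/1 knapsack; check combinations near the capacity.
- C+D: weight 5+6=11, value 23+20=43
- C+F: weight 5+3=8, value 23+14=37
- A+C: weight 6+5=11, value 12+23=35
Best: $43.

$43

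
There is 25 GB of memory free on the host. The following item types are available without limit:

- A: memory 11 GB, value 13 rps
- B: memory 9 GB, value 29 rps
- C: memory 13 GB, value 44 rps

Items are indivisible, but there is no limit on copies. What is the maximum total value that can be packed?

73 rps

Best value-per-unit is C at 44/13; filling with it alone gives 1×44 = 44.
Optimal mix: 1×B + 1×C → memory 22, value 73.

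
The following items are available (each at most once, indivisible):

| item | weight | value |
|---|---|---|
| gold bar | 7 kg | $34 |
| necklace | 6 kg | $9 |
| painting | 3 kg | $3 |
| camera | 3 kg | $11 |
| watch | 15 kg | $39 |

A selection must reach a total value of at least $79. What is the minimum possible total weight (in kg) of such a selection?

25

Subsets with value ≥ 79, sorted by total weight:
- gold bar+camera+watch: weight 25, value 84
- gold bar+painting+camera+watch: weight 28, value 87
- gold bar+necklace+watch: weight 28, value 82
- gold bar+necklace+camera+watch: weight 31, value 93
Minimum weight: 25 kg.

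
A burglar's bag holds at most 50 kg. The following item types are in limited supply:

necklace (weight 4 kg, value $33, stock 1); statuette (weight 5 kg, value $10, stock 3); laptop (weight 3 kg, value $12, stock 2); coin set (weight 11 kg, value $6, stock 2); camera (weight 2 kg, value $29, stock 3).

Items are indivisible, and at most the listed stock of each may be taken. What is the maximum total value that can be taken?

$180

Top feasible selections:
- 1×necklace + 3×statuette + 2×laptop + 1×coin set + 3×camera: weight 42, value 180
- 1×necklace + 2×statuette + 2×laptop + 2×coin set + 3×camera: weight 48, value 176
Best: $180.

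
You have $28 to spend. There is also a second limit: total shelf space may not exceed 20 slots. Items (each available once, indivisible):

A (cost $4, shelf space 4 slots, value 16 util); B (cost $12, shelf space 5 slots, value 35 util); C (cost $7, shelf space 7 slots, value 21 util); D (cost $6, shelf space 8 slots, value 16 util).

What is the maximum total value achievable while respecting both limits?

72 util

Feasible sets respecting both limits:
- A+B+C: cost 23, shelf space 16, value 72
- B+C+D: cost 25, shelf space 20, value 72
- A+B+D: cost 22, shelf space 17, value 67
Best: 72 util.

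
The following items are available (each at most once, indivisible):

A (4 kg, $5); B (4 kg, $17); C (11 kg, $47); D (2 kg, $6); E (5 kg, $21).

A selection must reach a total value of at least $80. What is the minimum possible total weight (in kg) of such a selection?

Subsets with value ≥ 80, sorted by total weight:
- B+C+E: weight 20, value 85
- B+C+D+E: weight 22, value 91
- A+B+C+E: weight 24, value 90
Minimum weight: 20 kg.

20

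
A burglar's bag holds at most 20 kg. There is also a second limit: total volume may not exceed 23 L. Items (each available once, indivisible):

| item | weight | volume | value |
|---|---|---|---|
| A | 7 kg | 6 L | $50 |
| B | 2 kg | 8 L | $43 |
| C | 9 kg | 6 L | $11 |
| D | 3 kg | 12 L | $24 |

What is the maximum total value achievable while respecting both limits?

$104

Feasible sets respecting both limits:
- A+B+C: weight 18, volume 20, value 104
- A+B: weight 9, volume 14, value 93
- A+D: weight 10, volume 18, value 74
Best: $104.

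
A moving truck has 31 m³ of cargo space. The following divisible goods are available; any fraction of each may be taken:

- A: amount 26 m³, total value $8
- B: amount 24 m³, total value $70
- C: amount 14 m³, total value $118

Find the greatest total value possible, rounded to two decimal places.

167.58

Take in order of value per unit:
- C (118/14 per unit): all 14 → value 118, running total 118.00
- B (70/24 per unit): 17 of 24 → value 17×70/24 = 49.5833, running total 167.58
Total 167.58.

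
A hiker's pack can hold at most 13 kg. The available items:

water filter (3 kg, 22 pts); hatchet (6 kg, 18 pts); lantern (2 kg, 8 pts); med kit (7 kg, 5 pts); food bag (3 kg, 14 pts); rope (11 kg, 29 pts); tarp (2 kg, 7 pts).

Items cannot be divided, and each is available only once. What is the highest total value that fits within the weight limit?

Check high-value combinations within 13 kg:
- water filter+hatchet+lantern+tarp: weight 3+6+2+2=13, value 22+18+8+7=55
- water filter+hatchet+food bag: weight 3+6+3=12, value 22+18+14=54
- water filter+lantern+food bag+tarp: weight 3+2+3+2=10, value 22+8+14+7=51
Best: 55 pts.

55 pts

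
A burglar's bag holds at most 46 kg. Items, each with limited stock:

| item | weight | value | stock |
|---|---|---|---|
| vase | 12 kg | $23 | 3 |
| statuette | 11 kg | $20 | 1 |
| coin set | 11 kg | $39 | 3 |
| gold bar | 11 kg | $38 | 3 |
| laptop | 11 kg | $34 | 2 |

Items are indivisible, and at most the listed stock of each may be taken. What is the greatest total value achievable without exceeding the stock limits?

Best selections within weight 46 and stock limits:
- 3×coin set + 1×gold bar: weight 44, value 155
- 2×coin set + 2×gold bar: weight 44, value 154
- 1×coin set + 3×gold bar: weight 44, value 153
Best: $155.

$155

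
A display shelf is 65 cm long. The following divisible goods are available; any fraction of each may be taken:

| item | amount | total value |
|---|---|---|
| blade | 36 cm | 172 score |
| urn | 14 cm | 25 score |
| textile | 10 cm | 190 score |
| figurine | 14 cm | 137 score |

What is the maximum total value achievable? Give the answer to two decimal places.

Take in order of value per unit:
- textile (190/10 per unit): all 10 → value 190, running total 190.00
- figurine (137/14 per unit): all 14 → value 137, running total 327.00
- blade (172/36 per unit): all 36 → value 172, running total 499.00
- urn (25/14 per unit): 5 of 14 → value 5×25/14 = 8.9286, running total 507.93
Total 507.93.

507.93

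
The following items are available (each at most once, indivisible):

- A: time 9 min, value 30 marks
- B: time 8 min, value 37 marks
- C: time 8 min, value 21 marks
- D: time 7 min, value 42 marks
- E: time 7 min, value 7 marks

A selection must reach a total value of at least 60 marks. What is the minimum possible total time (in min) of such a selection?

Subsets with value ≥ 60, sorted by total time:
- B+D: time 15, value 79
- C+D: time 15, value 63
- A+D: time 16, value 72
Minimum time: 15 min.

15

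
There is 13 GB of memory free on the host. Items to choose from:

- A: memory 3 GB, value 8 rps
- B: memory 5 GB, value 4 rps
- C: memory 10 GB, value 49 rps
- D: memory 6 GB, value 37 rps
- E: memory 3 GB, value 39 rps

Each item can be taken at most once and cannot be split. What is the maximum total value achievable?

Check high-value combinations within 13 GB:
- C+E: memory 10+3=13, value 49+39=88
- A+D+E: memory 3+6+3=12, value 8+37+39=84
- D+E: memory 6+3=9, value 37+39=76
Best: 88 rps.

88 rps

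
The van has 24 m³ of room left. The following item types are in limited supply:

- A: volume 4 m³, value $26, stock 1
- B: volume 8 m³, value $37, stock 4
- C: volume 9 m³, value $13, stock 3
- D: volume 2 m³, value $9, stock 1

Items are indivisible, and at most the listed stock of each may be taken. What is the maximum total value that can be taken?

Top feasible selections:
- 3×B: volume 24, value 111
- 1×A + 2×B + 1×D: volume 22, value 109
- 1×A + 2×B: volume 20, value 100
- 1×A + 1×B + 1×C + 1×D: volume 23, value 85
Best: $111.

$111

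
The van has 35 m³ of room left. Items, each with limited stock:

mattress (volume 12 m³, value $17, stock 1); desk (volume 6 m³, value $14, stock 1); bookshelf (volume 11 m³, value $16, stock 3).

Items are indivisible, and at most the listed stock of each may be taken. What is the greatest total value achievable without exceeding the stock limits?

Best selections within volume 35 and stock limits:
- 1×mattress + 2×bookshelf: volume 34, value 49
- 3×bookshelf: volume 33, value 48
- 1×mattress + 1×desk + 1×bookshelf: volume 29, value 47
Best: $49.

$49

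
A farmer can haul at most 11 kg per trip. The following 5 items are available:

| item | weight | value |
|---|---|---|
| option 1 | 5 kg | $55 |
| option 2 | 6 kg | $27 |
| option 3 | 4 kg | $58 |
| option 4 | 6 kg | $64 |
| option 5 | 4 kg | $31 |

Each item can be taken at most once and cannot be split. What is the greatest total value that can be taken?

$122

Check high-value combinations within 11 kg:
- option 3+option 4: weight 4+6=10, value 58+64=122
- option 1+option 4: weight 5+6=11, value 55+64=119
- option 1+option 3: weight 5+4=9, value 55+58=113
- option 4+option 5: weight 6+4=10, value 64+31=95
Best: $122.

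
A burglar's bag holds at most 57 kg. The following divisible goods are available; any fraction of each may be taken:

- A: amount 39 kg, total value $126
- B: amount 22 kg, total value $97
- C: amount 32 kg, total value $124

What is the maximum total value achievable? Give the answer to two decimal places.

230.69

Take in order of value per unit:
- B (97/22 per unit): all 22 → value 97, running total 97.00
- C (124/32 per unit): all 32 → value 124, running total 221.00
- A (126/39 per unit): 3 of 39 → value 3×126/39 = 9.6923, running total 230.69
Total 230.69.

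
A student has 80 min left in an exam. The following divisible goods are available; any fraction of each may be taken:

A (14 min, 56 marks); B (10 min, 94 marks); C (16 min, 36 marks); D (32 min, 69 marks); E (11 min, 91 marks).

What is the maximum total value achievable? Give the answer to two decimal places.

339.53

Take in order of value per unit:
- B (94/10 per unit): all 10 → value 94, running total 94.00
- E (91/11 per unit): all 11 → value 91, running total 185.00
- A (56/14 per unit): all 14 → value 56, running total 241.00
- C (36/16 per unit): all 16 → value 36, running total 277.00
- D (69/32 per unit): 29 of 32 → value 29×69/32 = 62.5313, running total 339.53
Total 339.53.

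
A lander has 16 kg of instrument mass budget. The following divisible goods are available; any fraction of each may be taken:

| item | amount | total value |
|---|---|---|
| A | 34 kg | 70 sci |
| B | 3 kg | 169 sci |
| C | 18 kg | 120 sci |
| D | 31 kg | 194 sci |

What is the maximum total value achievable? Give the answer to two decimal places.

Take in order of value per unit:
- B (169/3 per unit): all 3 → value 169, running total 169.00
- C (120/18 per unit): 13 of 18 → value 13×120/18 = 86.6667, running total 255.67
Total 255.67.

255.67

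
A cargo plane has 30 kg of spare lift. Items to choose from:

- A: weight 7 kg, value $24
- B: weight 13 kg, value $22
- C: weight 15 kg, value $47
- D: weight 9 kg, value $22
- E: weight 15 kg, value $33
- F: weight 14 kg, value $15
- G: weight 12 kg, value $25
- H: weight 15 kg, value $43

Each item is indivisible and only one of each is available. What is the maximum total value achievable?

$90

Check high-value combinations within 30 kg:
- C+H: weight 15+15=30, value 47+43=90
- C+E: weight 15+15=30, value 47+33=80
- E+H: weight 15+15=30, value 33+43=76
Best: $90.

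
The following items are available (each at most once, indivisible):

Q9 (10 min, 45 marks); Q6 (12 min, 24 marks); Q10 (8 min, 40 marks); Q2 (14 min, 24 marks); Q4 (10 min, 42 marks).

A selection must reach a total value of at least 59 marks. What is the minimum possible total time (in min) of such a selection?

18

Subsets with value ≥ 59, sorted by total time:
- Q9+Q10: time 18, value 85
- Q10+Q4: time 18, value 82
- Q9+Q4: time 20, value 87
Minimum time: 18 min.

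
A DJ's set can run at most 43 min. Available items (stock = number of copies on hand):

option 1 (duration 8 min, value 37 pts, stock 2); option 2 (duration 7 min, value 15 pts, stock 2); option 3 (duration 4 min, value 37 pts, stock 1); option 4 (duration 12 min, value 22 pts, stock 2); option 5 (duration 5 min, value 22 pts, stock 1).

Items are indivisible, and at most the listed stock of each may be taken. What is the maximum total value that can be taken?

Best selections within duration 43 and stock limits:
- 2×option 1 + 2×option 2 + 1×option 3 + 1×option 5: duration 39, value 163
- 2×option 1 + 1×option 3 + 1×option 4 + 1×option 5: duration 37, value 155
- 2×option 1 + 1×option 2 + 1×option 3 + 1×option 5: duration 32, value 148
Best: 163 pts.

163 pts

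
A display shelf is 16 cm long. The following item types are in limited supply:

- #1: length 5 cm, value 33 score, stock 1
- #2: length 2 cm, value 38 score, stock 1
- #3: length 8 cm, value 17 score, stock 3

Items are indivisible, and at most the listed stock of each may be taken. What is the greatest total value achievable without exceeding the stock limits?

Best selections within length 16 and stock limits:
- 1×#1 + 1×#2 + 1×#3: length 15, value 88
- 1×#1 + 1×#2: length 7, value 71
- 1×#2 + 1×#3: length 10, value 55
Best: 88 score.

88 score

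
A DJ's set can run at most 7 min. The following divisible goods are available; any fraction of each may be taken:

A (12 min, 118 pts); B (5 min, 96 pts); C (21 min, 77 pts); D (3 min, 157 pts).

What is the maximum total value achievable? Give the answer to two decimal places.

Take in order of value per unit:
- D (157/3 per unit): all 3 → value 157, running total 157.00
- B (96/5 per unit): 4 of 5 → value 4×96/5 = 76.8000, running total 233.80
Total 233.80.

233.80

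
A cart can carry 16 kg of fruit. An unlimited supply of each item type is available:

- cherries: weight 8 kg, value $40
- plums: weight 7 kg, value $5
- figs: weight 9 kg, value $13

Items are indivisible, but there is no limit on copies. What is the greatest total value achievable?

Best value-per-unit is cherries at 40/8, and filling with it alone uses weight 2×8=16. No mix of the others beats 2×40 = 80.

$80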